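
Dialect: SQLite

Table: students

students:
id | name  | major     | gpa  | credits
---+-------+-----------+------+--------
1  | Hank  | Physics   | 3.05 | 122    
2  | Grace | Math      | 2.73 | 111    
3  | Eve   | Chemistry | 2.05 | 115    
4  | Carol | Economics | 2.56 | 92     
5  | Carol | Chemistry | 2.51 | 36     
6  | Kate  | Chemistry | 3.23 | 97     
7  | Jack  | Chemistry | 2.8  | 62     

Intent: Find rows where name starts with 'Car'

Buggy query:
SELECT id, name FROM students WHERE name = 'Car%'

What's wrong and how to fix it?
Bug: '=' compares the literal string including the % character; pattern matching needs LIKE

Fix: Use LIKE for wildcard pattern matching

Corrected query:
SELECT id, name FROM students WHERE name LIKE 'Car%'

Result:
id | name 
---+------
4  | Carol
5  | Carol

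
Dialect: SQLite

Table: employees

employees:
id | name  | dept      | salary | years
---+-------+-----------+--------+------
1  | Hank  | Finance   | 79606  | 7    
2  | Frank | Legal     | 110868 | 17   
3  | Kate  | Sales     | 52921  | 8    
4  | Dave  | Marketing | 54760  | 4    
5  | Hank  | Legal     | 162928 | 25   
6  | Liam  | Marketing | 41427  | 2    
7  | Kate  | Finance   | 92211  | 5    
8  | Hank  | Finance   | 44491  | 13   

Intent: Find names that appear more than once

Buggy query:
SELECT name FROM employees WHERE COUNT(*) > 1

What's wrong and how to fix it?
Bug: WHERE can't reference COUNT(*); aggregates are computed after WHERE

Fix: GROUP BY name, then filter groups with HAVING COUNT(*) > 1

Corrected query:
SELECT name FROM employees GROUP BY name HAVING COUNT(*) > 1

Result:
name
----
Hank
Kate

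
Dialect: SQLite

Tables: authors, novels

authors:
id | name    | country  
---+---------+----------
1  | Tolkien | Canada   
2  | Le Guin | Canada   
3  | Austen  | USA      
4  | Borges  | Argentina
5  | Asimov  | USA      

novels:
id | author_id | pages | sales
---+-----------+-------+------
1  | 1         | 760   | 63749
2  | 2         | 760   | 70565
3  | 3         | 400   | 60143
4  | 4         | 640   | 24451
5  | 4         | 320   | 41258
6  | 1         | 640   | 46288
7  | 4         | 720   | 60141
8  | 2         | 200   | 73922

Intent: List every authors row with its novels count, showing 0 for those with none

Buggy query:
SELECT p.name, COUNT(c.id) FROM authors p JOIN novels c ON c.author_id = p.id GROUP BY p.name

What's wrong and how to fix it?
Bug: INNER JOIN drops authors rows that have no matching novels rows

Fix: Use LEFT JOIN so parents without children still appear (COUNT(c.id) gives 0)

Corrected query:
SELECT p.name, COUNT(c.id) FROM authors p LEFT JOIN novels c ON c.author_id = p.id GROUP BY p.name

Result:
name    | COUNT(c.id)
--------+------------
Asimov  | 0          
Austen  | 1          
Borges  | 3          
Le Guin | 2          
Tolkien | 2          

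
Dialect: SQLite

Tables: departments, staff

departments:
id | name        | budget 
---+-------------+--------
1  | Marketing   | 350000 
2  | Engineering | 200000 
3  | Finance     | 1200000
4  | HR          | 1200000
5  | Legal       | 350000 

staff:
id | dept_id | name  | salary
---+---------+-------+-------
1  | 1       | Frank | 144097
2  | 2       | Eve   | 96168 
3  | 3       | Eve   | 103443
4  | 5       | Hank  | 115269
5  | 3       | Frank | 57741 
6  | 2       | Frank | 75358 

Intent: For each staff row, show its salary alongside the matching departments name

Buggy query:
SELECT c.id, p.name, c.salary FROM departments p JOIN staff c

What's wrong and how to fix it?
Bug: Missing join condition: each staff row is matched to all departments rows instead of just its own

Fix: Specify the join condition linking the foreign key to the parent id

Corrected query:
SELECT c.id, p.name, c.salary FROM departments p JOIN staff c ON c.dept_id = p.id

Result:
id | name        | salary
---+-------------+-------
1  | Marketing   | 144097
2  | Engineering | 96168 
3  | Finance     | 103443
4  | Legal       | 115269
5  | Finance     | 57741 
6  | Engineering | 75358 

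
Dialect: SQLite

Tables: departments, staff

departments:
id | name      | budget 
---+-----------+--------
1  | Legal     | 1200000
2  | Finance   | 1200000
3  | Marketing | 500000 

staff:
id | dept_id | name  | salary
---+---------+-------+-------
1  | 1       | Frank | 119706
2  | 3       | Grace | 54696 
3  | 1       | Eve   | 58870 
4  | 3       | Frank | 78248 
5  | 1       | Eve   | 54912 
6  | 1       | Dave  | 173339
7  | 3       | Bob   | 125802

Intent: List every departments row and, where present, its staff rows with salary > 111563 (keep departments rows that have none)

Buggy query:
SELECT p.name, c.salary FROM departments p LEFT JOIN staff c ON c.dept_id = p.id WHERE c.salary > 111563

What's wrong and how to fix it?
Bug: Filtering c.salary in WHERE discards the NULL rows produced by LEFT JOIN, turning it into an inner join

Fix: Move the right-table condition into the ON clause so unmatched parents are kept

Corrected query:
SELECT p.name, c.salary FROM departments p LEFT JOIN staff c ON c.dept_id = p.id AND c.salary > 111563

Result:
name      | salary
----------+-------
Legal     | 119706
Legal     | 173339
Finance   | NULL  
Marketing | 125802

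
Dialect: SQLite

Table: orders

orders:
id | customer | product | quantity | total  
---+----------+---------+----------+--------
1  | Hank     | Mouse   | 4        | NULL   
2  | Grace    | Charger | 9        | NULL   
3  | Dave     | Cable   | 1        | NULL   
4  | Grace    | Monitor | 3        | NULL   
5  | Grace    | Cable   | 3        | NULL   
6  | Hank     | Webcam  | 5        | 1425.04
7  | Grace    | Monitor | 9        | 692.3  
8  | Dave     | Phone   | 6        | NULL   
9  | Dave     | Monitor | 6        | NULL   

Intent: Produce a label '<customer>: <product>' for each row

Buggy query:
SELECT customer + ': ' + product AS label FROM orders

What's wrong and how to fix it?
Bug: '+' is numeric addition; on text columns SQLite converts them to 0 instead of concatenating

Fix: Replace + with || to concatenate text

Corrected query:
SELECT customer || ': ' || product AS label FROM orders

Result:
label         
--------------
Hank: Mouse   
Grace: Charger
Dave: Cable   
Grace: Monitor
Grace: Cable  
Hank: Webcam  
Grace: Monitor
Dave: Phone   
Dave: Monitor 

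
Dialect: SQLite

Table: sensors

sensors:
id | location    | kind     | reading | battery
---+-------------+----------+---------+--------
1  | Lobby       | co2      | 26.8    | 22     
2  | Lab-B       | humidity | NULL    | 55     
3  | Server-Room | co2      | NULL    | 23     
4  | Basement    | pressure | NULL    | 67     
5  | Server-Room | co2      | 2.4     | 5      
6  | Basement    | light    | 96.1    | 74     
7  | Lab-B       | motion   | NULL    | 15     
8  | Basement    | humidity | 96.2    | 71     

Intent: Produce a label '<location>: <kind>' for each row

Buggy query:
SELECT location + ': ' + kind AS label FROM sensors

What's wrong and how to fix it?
Bug: SQLite uses || for string concatenation; + coerces text to numbers (yielding 0)

Fix: Use the || operator for string concatenation

Corrected query:
SELECT location || ': ' || kind AS label FROM sensors

Result:
label             
------------------
Lobby: co2        
Lab-B: humidity   
Server-Room: co2  
Basement: pressure
Server-Room: co2  
Basement: light   
Lab-B: motion     
Basement: humidity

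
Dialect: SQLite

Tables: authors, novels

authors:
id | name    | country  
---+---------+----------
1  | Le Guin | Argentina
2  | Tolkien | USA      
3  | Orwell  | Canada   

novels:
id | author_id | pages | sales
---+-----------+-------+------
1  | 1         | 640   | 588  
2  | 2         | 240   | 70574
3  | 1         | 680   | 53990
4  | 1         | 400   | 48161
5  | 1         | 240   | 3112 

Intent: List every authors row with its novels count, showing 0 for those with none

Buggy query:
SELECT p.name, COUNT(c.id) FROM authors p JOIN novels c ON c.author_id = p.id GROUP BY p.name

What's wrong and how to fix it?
Bug: INNER JOIN drops authors rows that have no matching novels rows

Fix: Switch to LEFT JOIN to retain unmatched parent rows

Corrected query:
SELECT p.name, COUNT(c.id) FROM authors p LEFT JOIN novels c ON c.author_id = p.id GROUP BY p.name

Result:
name    | COUNT(c.id)
--------+------------
Le Guin | 4          
Orwell  | 0          
Tolkien | 1          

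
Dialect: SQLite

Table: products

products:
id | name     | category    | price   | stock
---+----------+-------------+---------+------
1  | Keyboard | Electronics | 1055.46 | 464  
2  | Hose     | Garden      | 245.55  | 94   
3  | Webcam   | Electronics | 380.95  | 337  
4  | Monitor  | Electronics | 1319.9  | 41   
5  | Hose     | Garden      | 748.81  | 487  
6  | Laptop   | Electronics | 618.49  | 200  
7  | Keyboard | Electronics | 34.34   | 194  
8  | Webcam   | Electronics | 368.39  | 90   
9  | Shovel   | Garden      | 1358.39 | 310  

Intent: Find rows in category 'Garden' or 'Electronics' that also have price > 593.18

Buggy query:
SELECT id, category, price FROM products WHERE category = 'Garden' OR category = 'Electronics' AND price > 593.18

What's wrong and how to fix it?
Bug: Without parentheses, AND is evaluated before OR, so the price filter only applies to the 'Electronics' branch

Fix: Add parentheses around the OR so the AND applies to both alternatives

Corrected query:
SELECT id, category, price FROM products WHERE (category = 'Garden' OR category = 'Electronics') AND price > 593.18

Result:
id | category    | price  
---+-------------+--------
1  | Electronics | 1055.46
4  | Electronics | 1319.9 
5  | Garden      | 748.81 
6  | Electronics | 618.49 
9  | Garden      | 1358.39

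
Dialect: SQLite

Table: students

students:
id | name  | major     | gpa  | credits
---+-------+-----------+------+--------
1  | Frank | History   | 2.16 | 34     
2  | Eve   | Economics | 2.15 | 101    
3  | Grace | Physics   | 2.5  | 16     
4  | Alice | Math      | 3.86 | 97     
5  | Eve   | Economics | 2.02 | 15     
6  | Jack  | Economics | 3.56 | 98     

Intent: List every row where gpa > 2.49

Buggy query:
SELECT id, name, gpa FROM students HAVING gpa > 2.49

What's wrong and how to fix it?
Bug: This is a non-aggregate query (no GROUP BY, no aggregates), so in SQLite the HAVING clause is invalid here; a row-level condition belongs in WHERE

Fix: Replace HAVING with WHERE since the condition applies to individual rows

Corrected query:
SELECT id, name, gpa FROM students WHERE gpa > 2.49

Result:
id | name  | gpa 
---+-------+-----
3  | Grace | 2.5 
4  | Alice | 3.86
6  | Jack  | 3.56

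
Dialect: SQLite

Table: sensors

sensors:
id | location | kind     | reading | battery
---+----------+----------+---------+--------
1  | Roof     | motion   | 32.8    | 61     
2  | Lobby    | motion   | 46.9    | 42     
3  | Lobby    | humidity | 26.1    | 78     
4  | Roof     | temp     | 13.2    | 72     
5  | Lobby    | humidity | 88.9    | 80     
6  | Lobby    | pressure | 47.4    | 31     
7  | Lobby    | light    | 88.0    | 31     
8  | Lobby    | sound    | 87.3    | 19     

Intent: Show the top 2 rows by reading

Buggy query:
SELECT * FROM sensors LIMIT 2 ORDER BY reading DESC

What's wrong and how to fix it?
Bug: LIMIT must come after ORDER BY

Fix: Swap the clauses: ORDER BY first, then LIMIT

Corrected query:
SELECT * FROM sensors ORDER BY reading DESC LIMIT 2

Result:
id | location | kind     | reading | battery
---+----------+----------+---------+--------
5  | Lobby    | humidity | 88.9    | 80     
7  | Lobby    | light    | 88      | 31     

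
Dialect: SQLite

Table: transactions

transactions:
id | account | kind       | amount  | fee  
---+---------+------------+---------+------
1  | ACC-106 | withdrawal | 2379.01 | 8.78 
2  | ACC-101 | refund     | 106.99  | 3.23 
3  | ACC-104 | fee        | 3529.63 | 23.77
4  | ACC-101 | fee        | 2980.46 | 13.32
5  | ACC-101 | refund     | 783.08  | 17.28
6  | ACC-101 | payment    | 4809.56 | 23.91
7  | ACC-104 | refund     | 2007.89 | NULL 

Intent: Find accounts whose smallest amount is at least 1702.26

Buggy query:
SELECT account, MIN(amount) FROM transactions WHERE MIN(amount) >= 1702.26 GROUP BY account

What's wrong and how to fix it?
Bug: Aggregates like MIN are computed per group after WHERE runs

Fix: Replace WHERE with HAVING after the GROUP BY

Corrected query:
SELECT account, MIN(amount) FROM transactions GROUP BY account HAVING MIN(amount) >= 1702.26

Result:
account | MIN(amount)
--------+------------
ACC-104 | 2007.89    
ACC-106 | 2379.01    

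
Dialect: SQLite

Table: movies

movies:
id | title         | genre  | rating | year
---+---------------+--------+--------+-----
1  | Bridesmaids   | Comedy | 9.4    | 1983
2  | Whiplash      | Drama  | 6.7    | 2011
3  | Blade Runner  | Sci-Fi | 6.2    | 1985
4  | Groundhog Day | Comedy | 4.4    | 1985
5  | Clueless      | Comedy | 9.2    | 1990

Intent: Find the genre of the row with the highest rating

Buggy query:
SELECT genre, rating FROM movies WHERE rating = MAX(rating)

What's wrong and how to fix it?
Bug: MAX(rating) is an aggregate and cannot be used directly in WHERE

Fix: Wrap MAX in a scalar subquery so WHERE compares against a single value

Corrected query:
SELECT genre, rating FROM movies WHERE rating = (SELECT MAX(rating) FROM movies)

Result:
genre  | rating
-------+-------
Comedy | 9.4   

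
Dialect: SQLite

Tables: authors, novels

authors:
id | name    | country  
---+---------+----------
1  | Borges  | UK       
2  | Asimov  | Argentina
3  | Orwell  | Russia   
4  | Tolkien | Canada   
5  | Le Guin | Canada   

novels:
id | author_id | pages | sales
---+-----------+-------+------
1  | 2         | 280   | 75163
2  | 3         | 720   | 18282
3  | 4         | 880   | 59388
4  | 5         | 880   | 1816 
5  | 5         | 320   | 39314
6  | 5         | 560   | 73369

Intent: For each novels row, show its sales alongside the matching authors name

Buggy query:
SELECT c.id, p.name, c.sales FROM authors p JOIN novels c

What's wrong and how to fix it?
Bug: JOIN with no ON clause produces a cartesian product; every novels row pairs with every authors row

Fix: Specify the join condition linking the foreign key to the parent id

Corrected query:
SELECT c.id, p.name, c.sales FROM authors p JOIN novels c ON c.author_id = p.id

Result:
id | name    | sales
---+---------+------
1  | Asimov  | 75163
2  | Orwell  | 18282
3  | Tolkien | 59388
4  | Le Guin | 1816 
5  | Le Guin | 39314
6  | Le Guin | 73369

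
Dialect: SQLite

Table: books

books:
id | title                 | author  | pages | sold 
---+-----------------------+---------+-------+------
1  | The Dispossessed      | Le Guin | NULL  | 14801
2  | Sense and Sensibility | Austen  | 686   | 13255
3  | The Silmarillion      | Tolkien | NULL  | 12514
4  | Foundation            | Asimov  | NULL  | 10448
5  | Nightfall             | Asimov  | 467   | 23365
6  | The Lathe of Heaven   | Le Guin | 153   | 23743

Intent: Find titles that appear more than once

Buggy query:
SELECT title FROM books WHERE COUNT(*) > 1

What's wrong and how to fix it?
Bug: COUNT(*) is an aggregate and cannot be used in WHERE

Fix: GROUP BY title, then filter groups with HAVING COUNT(*) > 1

Corrected query:
SELECT title FROM books GROUP BY title HAVING COUNT(*) > 1

Result:
(no rows)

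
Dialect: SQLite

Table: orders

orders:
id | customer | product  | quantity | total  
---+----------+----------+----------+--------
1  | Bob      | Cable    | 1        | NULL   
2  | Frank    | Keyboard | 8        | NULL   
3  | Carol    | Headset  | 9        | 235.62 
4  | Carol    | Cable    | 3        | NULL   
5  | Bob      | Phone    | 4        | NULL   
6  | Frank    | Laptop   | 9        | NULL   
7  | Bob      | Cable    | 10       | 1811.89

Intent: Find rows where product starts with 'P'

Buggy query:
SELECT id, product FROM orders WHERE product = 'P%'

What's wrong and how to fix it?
Bug: '=' compares the literal string including the % character; pattern matching needs LIKE

Fix: Use LIKE for wildcard pattern matching

Corrected query:
SELECT id, product FROM orders WHERE product LIKE 'P%'

Result:
id | product
---+--------
5  | Phone  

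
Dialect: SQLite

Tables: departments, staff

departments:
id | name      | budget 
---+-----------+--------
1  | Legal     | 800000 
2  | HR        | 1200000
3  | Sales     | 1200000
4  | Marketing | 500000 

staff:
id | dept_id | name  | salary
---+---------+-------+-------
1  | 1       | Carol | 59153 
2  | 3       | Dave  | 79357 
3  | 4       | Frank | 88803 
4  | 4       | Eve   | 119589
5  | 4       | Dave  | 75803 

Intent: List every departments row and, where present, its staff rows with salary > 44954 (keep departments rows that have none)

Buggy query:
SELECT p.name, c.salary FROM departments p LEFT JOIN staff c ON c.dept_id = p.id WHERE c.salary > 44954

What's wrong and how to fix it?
Bug: A WHERE condition on the right-hand table after LEFT JOIN drops unmatched parents

Fix: Move the right-table condition into the ON clause so unmatched parents are kept

Corrected query:
SELECT p.name, c.salary FROM departments p LEFT JOIN staff c ON c.dept_id = p.id AND c.salary > 44954

Result:
name      | salary
----------+-------
Legal     | 59153 
HR        | NULL  
Sales     | 79357 
Marketing | 75803 
Marketing | 88803 
Marketing | 119589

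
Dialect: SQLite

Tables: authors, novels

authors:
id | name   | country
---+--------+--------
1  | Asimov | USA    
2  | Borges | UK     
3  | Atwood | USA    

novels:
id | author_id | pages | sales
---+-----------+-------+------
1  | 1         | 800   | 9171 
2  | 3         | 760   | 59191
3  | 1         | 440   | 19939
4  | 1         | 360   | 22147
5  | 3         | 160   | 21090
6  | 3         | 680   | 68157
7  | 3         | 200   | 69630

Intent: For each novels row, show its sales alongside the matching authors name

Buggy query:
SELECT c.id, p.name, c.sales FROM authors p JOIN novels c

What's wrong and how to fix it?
Bug: JOIN with no ON clause produces a cartesian product; every novels row pairs with every authors row

Fix: Add ON c.author_id = p.id to the JOIN

Corrected query:
SELECT c.id, p.name, c.sales FROM authors p JOIN novels c ON c.author_id = p.id

Result:
id | name   | sales
---+--------+------
1  | Asimov | 9171 
2  | Atwood | 59191
3  | Asimov | 19939
4  | Asimov | 22147
5  | Atwood | 21090
6  | Atwood | 68157
7  | Atwood | 69630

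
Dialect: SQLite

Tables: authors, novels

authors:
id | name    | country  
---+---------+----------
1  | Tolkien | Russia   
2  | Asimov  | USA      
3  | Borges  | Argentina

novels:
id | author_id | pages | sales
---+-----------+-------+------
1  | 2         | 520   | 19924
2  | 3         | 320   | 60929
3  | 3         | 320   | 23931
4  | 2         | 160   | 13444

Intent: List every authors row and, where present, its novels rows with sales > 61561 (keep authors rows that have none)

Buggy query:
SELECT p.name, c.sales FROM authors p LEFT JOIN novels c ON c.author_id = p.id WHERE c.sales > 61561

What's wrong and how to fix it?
Bug: Filtering c.sales in WHERE discards the NULL rows produced by LEFT JOIN, turning it into an inner join

Fix: Put 'c.sales > 61561' in the JOIN's ON clause instead of WHERE

Corrected query:
SELECT p.name, c.sales FROM authors p LEFT JOIN novels c ON c.author_id = p.id AND c.sales > 61561

Result:
name    | sales
--------+------
Tolkien | NULL 
Asimov  | NULL 
Borges  | NULL 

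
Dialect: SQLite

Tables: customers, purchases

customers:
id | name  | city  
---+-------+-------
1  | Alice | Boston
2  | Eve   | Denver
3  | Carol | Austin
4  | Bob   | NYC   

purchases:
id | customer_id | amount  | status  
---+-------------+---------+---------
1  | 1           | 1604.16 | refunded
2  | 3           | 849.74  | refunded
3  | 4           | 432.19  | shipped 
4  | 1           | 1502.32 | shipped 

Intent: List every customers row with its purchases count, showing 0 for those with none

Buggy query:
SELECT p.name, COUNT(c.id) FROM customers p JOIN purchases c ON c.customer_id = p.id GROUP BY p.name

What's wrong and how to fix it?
Bug: An inner join excludes parents with zero children

Fix: Use LEFT JOIN so parents without children still appear (COUNT(c.id) gives 0)

Corrected query:
SELECT p.name, COUNT(c.id) FROM customers p LEFT JOIN purchases c ON c.customer_id = p.id GROUP BY p.name

Result:
name  | COUNT(c.id)
------+------------
Alice | 2          
Bob   | 1          
Carol | 1          
Eve   | 0          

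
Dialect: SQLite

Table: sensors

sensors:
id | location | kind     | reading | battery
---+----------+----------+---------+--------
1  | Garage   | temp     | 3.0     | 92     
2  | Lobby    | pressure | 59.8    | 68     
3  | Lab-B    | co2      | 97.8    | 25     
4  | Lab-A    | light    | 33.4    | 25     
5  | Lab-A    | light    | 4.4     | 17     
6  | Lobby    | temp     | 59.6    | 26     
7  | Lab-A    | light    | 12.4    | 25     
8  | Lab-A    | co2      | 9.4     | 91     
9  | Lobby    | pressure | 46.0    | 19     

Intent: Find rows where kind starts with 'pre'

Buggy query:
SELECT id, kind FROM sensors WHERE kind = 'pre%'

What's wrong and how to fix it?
Bug: '=' compares the literal string including the % character; pattern matching needs LIKE

Fix: Replace '=' with LIKE so 'pre%' is treated as a pattern

Corrected query:
SELECT id, kind FROM sensors WHERE kind LIKE 'pre%'

Result:
id | kind    
---+---------
2  | pressure
9  | pressure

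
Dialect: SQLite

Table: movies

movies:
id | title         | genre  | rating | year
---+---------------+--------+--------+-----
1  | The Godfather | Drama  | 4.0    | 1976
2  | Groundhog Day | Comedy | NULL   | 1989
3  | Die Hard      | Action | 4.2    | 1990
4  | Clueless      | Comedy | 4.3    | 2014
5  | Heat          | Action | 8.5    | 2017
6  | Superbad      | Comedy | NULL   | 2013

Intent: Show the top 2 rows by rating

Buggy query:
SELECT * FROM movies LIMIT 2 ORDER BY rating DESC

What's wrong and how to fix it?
Bug: ORDER BY cannot follow LIMIT; LIMIT is the final clause

Fix: Swap the clauses: ORDER BY first, then LIMIT

Corrected query:
SELECT * FROM movies ORDER BY rating DESC LIMIT 2

Result:
id | title    | genre  | rating | year
---+----------+--------+--------+-----
5  | Heat     | Action | 8.5    | 2017
4  | Clueless | Comedy | 4.3    | 2014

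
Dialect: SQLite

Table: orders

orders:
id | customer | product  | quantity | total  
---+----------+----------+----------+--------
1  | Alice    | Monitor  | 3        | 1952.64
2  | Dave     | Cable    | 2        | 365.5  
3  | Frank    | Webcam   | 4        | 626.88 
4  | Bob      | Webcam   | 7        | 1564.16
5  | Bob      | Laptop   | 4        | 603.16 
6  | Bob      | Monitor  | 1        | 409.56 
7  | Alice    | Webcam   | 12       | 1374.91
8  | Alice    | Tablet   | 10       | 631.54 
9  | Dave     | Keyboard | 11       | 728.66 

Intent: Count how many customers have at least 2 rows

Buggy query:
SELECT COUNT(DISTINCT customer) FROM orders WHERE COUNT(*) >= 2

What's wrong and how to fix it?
Bug: COUNT(*) cannot appear in WHERE; the per-group count doesn't exist yet

Fix: Use a subquery that GROUPs and filters with HAVING, then count its rows

Corrected query:
SELECT COUNT(*) FROM (SELECT customer FROM orders GROUP BY customer HAVING COUNT(*) >= 2)

Result:
COUNT(*)
--------
3       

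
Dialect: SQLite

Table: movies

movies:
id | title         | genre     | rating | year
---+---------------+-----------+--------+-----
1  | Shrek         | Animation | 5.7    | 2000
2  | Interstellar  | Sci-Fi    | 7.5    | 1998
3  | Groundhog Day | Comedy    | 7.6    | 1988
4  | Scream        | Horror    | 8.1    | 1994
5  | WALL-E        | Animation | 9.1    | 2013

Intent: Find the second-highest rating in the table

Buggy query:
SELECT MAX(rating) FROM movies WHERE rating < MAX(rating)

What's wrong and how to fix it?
Bug: The inner MAX is an aggregate inside WHERE, which is not allowed

Fix: Compute the overall MAX in a subquery, then take MAX of rows below it

Corrected query:
SELECT MAX(rating) FROM movies WHERE rating < (SELECT MAX(rating) FROM movies)

Result:
MAX(rating)
-----------
8.1        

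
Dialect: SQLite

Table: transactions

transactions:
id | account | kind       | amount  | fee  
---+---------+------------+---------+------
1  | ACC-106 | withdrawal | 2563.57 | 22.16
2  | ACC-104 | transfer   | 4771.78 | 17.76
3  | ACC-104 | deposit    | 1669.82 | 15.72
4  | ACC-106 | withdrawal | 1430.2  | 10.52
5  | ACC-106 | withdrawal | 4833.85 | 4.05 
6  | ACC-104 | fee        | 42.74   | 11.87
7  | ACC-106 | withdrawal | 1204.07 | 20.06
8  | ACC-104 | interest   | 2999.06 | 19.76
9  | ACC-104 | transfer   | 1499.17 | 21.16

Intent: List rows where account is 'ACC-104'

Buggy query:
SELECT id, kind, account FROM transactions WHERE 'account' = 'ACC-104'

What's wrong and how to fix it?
Bug: Single quotes denote string literals in SQL; the column name is being compared as a constant string

Fix: Reference the column as account without single quotes

Corrected query:
SELECT id, kind, account FROM transactions WHERE account = 'ACC-104'

Result:
id | kind     | account
---+----------+--------
2  | transfer | ACC-104
3  | deposit  | ACC-104
6  | fee      | ACC-104
8  | interest | ACC-104
9  | transfer | ACC-104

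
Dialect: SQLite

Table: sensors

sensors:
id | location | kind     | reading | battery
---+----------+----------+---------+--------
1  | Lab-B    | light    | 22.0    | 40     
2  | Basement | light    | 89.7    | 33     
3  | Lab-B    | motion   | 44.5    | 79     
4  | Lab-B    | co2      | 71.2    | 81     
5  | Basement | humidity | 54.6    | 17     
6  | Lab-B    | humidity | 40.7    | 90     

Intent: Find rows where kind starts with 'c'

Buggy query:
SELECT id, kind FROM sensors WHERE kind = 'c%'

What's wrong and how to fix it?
Bug: '=' compares the literal string including the % character; pattern matching needs LIKE

Fix: Replace '=' with LIKE so 'c%' is treated as a pattern

Corrected query:
SELECT id, kind FROM sensors WHERE kind LIKE 'c%'

Result:
id | kind
---+-----
4  | co2 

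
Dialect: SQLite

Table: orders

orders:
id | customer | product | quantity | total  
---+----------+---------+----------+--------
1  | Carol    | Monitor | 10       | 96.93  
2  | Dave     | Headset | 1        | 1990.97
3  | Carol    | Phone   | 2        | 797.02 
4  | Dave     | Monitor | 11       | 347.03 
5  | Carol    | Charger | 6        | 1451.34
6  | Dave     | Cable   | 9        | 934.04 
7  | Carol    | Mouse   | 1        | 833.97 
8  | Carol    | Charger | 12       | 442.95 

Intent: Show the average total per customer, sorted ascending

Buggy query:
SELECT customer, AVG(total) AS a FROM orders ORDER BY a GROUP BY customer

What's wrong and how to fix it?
Bug: GROUP BY must precede ORDER BY

Fix: Reorder: SELECT … FROM … GROUP BY … ORDER BY …

Corrected query:
SELECT customer, AVG(total) AS a FROM orders GROUP BY customer ORDER BY a

Result:
customer | a      
---------+--------
Carol    | 724.442
Dave     | 1090.68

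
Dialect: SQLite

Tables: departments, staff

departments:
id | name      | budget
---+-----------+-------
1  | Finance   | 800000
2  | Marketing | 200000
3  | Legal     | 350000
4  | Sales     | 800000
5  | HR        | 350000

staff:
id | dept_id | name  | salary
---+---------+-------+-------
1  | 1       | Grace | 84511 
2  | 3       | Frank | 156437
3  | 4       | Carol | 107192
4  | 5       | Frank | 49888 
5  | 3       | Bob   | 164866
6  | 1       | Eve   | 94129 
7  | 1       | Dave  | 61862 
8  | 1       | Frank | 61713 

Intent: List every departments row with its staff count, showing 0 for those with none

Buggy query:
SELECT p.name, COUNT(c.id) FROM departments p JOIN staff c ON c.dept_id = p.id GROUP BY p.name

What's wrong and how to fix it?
Bug: An inner join excludes parents with zero children

Fix: Use LEFT JOIN so parents without children still appear (COUNT(c.id) gives 0)

Corrected query:
SELECT p.name, COUNT(c.id) FROM departments p LEFT JOIN staff c ON c.dept_id = p.id GROUP BY p.name

Result:
name      | COUNT(c.id)
----------+------------
Finance   | 4          
HR        | 1          
Legal     | 2          
Marketing | 0          
Sales     | 1          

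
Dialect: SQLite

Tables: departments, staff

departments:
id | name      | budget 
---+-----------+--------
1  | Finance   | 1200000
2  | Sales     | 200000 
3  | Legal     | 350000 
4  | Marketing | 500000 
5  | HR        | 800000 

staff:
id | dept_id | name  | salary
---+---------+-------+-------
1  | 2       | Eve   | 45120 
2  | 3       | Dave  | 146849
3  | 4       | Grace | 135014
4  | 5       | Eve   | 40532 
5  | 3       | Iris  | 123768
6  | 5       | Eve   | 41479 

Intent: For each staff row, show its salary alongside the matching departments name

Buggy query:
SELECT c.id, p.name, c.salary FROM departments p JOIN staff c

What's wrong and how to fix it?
Bug: JOIN with no ON clause produces a cartesian product; every staff row pairs with every departments row

Fix: Add ON c.dept_id = p.id to the JOIN

Corrected query:
SELECT c.id, p.name, c.salary FROM departments p JOIN staff c ON c.dept_id = p.id

Result:
id | name      | salary
---+-----------+-------
1  | Sales     | 45120 
2  | Legal     | 146849
3  | Marketing | 135014
4  | HR        | 40532 
5  | Legal     | 123768
6  | HR        | 41479 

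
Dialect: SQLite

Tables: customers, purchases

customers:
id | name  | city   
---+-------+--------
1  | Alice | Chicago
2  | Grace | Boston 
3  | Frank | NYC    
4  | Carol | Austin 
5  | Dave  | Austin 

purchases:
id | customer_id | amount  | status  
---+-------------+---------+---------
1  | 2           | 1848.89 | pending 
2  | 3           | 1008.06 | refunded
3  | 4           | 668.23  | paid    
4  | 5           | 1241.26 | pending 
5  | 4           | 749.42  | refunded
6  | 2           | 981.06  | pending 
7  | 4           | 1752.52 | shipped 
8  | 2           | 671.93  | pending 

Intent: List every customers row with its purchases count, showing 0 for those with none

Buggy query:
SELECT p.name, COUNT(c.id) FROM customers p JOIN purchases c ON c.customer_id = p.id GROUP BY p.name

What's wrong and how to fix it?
Bug: An inner join excludes parents with zero children

Fix: Use LEFT JOIN so parents without children still appear (COUNT(c.id) gives 0)

Corrected query:
SELECT p.name, COUNT(c.id) FROM customers p LEFT JOIN purchases c ON c.customer_id = p.id GROUP BY p.name

Result:
name  | COUNT(c.id)
------+------------
Alice | 0          
Carol | 3          
Dave  | 1          
Frank | 1          
Grace | 3          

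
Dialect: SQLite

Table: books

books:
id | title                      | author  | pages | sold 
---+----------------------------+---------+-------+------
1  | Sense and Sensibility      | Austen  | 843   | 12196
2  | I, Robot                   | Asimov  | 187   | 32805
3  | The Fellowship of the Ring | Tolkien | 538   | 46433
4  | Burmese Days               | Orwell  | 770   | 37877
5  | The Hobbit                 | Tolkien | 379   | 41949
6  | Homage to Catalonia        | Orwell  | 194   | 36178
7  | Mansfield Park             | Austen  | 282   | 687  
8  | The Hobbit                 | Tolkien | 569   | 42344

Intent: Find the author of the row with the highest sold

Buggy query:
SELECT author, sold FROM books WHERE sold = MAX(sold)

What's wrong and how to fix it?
Bug: MAX(sold) is an aggregate and cannot be used directly in WHERE

Fix: Wrap MAX in a scalar subquery so WHERE compares against a single value

Corrected query:
SELECT author, sold FROM books WHERE sold = (SELECT MAX(sold) FROM books)

Result:
author  | sold 
--------+------
Tolkien | 46433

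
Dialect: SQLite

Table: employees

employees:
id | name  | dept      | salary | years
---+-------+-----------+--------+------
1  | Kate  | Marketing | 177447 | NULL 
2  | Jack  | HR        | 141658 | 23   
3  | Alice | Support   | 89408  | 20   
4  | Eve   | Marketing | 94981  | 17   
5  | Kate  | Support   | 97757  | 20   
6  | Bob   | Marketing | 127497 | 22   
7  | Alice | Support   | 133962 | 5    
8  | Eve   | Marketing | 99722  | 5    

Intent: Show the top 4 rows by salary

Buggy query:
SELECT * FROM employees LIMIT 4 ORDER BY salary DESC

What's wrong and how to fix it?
Bug: ORDER BY cannot follow LIMIT; LIMIT is the final clause

Fix: Sort with ORDER BY, then apply LIMIT

Corrected query:
SELECT * FROM employees ORDER BY salary DESC LIMIT 4

Result:
id | name  | dept      | salary | years
---+-------+-----------+--------+------
1  | Kate  | Marketing | 177447 | NULL 
2  | Jack  | HR        | 141658 | 23   
7  | Alice | Support   | 133962 | 5    
6  | Bob   | Marketing | 127497 | 22   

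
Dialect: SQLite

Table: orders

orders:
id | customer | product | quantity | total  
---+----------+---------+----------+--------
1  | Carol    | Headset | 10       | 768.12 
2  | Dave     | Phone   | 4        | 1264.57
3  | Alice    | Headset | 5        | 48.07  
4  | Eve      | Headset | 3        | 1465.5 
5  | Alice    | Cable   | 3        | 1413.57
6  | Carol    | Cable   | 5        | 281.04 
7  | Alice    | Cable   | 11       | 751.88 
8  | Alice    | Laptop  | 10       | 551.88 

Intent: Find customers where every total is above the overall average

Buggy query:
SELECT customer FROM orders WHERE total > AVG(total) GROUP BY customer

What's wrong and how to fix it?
Bug: AVG() is an aggregate; it can't sit directly in WHERE

Fix: Use a subquery for AVG and a HAVING MIN(...) filter so the condition holds for every row in the group

Corrected query:
SELECT customer FROM orders GROUP BY customer HAVING MIN(total) > (SELECT AVG(total) FROM orders)

Result:
customer
--------
Dave    
Eve     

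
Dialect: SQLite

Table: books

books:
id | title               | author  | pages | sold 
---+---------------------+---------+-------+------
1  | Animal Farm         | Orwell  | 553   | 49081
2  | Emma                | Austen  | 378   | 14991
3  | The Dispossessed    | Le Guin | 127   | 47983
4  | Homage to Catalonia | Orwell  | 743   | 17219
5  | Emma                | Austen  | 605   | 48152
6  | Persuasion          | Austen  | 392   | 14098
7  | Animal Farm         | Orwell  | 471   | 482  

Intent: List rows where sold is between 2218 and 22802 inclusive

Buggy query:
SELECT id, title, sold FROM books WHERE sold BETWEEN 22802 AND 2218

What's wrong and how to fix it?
Bug: The bounds are reversed; BETWEEN a AND b requires a <= b to match anything

Fix: Swap the bounds so the smaller value comes first

Corrected query:
SELECT id, title, sold FROM books WHERE sold BETWEEN 2218 AND 22802

Result:
id | title               | sold 
---+---------------------+------
2  | Emma                | 14991
4  | Homage to Catalonia | 17219
6  | Persuasion          | 14098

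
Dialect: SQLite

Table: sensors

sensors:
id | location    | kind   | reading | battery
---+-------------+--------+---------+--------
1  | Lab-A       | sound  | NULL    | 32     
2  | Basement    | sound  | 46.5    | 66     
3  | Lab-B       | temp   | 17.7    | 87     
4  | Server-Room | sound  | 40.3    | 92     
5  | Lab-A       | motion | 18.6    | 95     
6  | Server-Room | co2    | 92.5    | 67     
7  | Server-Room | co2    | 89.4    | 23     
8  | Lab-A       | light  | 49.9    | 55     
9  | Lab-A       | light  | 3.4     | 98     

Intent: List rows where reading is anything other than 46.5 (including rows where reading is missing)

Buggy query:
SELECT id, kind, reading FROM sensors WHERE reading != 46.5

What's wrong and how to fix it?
Bug: 'reading != 46.5' is unknown when reading is NULL, so NULL rows are silently excluded

Fix: Add an explicit OR reading IS NULL to include the missing-value rows

Corrected query:
SELECT id, kind, reading FROM sensors WHERE reading != 46.5 OR reading IS NULL

Result:
id | kind   | reading
---+--------+--------
1  | sound  | NULL   
3  | temp   | 17.7   
4  | sound  | 40.3   
5  | motion | 18.6   
6  | co2    | 92.5   
7  | co2    | 89.4   
8  | light  | 49.9   
9  | light  | 3.4    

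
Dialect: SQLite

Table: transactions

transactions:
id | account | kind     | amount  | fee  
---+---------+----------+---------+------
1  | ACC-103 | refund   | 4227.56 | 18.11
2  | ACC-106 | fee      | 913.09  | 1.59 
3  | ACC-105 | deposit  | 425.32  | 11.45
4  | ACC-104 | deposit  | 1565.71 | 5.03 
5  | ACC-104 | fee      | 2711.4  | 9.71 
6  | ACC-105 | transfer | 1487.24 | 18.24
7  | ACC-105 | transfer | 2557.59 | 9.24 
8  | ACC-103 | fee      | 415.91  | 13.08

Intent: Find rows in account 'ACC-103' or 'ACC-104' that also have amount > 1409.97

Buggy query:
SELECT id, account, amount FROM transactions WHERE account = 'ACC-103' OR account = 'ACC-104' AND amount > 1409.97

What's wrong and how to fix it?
Bug: AND binds tighter than OR, so this parses as account = 'ACC-103' OR (account = 'ACC-104' AND amount > 1409.97)

Fix: Group the OR with parentheses (or use IN), then AND the threshold

Corrected query:
SELECT id, account, amount FROM transactions WHERE (account = 'ACC-103' OR account = 'ACC-104') AND amount > 1409.97

Result:
id | account | amount 
---+---------+--------
1  | ACC-103 | 4227.56
4  | ACC-104 | 1565.71
5  | ACC-104 | 2711.4 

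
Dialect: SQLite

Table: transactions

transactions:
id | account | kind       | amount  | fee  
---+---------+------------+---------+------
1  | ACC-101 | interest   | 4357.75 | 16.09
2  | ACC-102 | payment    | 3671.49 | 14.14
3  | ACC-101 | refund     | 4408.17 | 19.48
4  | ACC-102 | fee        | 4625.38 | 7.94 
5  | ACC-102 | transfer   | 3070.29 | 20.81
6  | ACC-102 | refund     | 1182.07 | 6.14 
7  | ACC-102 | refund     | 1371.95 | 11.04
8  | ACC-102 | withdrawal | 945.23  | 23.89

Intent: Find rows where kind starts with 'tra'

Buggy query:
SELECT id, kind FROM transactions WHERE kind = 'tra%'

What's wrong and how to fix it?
Bug: '=' compares the literal string including the % character; pattern matching needs LIKE

Fix: Replace '=' with LIKE so 'tra%' is treated as a pattern

Corrected query:
SELECT id, kind FROM transactions WHERE kind LIKE 'tra%'

Result:
id | kind    
---+---------
5  | transfer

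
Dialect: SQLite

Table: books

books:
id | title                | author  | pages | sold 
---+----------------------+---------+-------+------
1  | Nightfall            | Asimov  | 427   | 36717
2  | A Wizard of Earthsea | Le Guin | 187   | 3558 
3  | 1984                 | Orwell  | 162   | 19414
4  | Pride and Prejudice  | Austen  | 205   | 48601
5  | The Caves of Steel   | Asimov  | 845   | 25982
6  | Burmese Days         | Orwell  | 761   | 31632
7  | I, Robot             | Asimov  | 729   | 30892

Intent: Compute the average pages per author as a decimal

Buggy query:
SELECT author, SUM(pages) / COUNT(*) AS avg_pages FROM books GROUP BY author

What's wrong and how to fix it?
Bug: Both operands are integers, so '/' performs integer division and truncates

Fix: Cast one side to REAL so the division keeps the fractional part

Corrected query:
SELECT author, SUM(pages) * 1.0 / COUNT(*) AS avg_pages FROM books GROUP BY author

Result:
author  | avg_pages
--------+----------
Asimov  | 667      
Austen  | 205      
Le Guin | 187      
Orwell  | 461.5    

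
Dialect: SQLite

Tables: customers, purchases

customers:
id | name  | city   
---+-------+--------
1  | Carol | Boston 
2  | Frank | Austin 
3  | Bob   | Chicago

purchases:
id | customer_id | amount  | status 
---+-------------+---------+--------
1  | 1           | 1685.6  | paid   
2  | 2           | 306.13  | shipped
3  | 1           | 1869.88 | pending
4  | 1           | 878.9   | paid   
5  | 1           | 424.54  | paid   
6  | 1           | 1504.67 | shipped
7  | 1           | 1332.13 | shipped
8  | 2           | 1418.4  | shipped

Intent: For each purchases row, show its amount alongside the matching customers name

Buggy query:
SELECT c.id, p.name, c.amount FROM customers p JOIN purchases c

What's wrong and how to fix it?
Bug: Missing join condition: each purchases row is matched to all customers rows instead of just its own

Fix: Specify the join condition linking the foreign key to the parent id

Corrected query:
SELECT c.id, p.name, c.amount FROM customers p JOIN purchases c ON c.customer_id = p.id

Result:
id | name  | amount 
---+-------+--------
1  | Carol | 1685.6 
2  | Frank | 306.13 
3  | Carol | 1869.88
4  | Carol | 878.9  
5  | Carol | 424.54 
6  | Carol | 1504.67
7  | Carol | 1332.13
8  | Frank | 1418.4 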